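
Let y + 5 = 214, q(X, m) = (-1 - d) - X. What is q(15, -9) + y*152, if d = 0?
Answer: 31752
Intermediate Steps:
q(X, m) = -1 - X (q(X, m) = (-1 - 1*0) - X = (-1 + 0) - X = -1 - X)
y = 209 (y = -5 + 214 = 209)
q(15, -9) + y*152 = (-1 - 1*15) + 209*152 = (-1 - 15) + 31768 = -16 + 31768 = 31752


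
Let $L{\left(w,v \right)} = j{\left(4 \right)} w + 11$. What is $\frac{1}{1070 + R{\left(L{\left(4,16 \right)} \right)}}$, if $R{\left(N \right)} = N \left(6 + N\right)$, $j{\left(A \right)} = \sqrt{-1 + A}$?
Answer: $\frac{435}{555131} - \frac{112 \sqrt{3}}{1665393} \approx 0.00066712$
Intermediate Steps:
$L{\left(w,v \right)} = 11 + w \sqrt{3}$ ($L{\left(w,v \right)} = \sqrt{-1 + 4} w + 11 = \sqrt{3} w + 11 = w \sqrt{3} + 11 = 11 + w \sqrt{3}$)
$\frac{1}{1070 + R{\left(L{\left(4,16 \right)} \right)}} = \frac{1}{1070 + \left(11 + 4 \sqrt{3}\right) \left(6 + \left(11 + 4 \sqrt{3}\right)\right)} = \frac{1}{1070 + \left(11 + 4 \sqrt{3}\right) \left(17 + 4 \sqrt{3}\right)}$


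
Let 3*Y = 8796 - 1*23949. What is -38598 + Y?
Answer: -43649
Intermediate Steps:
Y = -5051 (Y = (8796 - 1*23949)/3 = (8796 - 23949)/3 = (⅓)*(-15153) = -5051)
-38598 + Y = -38598 - 5051 = -43649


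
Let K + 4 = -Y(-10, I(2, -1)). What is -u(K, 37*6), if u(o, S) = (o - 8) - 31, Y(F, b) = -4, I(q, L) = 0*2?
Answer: 39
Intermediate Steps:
I(q, L) = 0
K = 0 (K = -4 - 1*(-4) = -4 + 4 = 0)
u(o, S) = -39 + o (u(o, S) = (-8 + o) - 31 = -39 + o)
-u(K, 37*6) = -(-39 + 0) = -1*(-39) = 39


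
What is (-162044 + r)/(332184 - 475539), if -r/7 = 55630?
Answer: 183818/47785 ≈ 3.8468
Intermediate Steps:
r = -389410 (r = -7*55630 = -389410)
(-162044 + r)/(332184 - 475539) = (-162044 - 389410)/(332184 - 475539) = -551454/(-143355) = -551454*(-1/143355) = 183818/47785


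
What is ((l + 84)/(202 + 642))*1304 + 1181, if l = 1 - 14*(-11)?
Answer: 327105/211 ≈ 1550.3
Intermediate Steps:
l = 155 (l = 1 + 154 = 155)
((l + 84)/(202 + 642))*1304 + 1181 = ((155 + 84)/(202 + 642))*1304 + 1181 = (239/844)*1304 + 1181 = 77914/211 + 1181 = 327105/211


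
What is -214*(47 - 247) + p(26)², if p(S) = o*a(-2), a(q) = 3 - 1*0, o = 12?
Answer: 44096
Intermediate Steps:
a(q) = 3 (a(q) = 3 + 0 = 3)
p(S) = 36 (p(S) = 12*3 = 36)
-214*(47 - 247) + p(26)² = -214*(47 - 247) + 36² = -214*(-200) + 1296 = 42800 + 1296 = 44096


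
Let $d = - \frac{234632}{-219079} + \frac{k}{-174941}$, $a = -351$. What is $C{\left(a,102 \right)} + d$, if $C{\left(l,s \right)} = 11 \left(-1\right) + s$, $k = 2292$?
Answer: $\frac{3528201467493}{38325899339} \approx 92.058$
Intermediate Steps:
$C{\left(l,s \right)} = -11 + s$
$d = \frac{40544627644}{38325899339}$ ($d = - \frac{234632}{-219079} + \frac{2292}{-174941} = \left(-234632\right) \left(- \frac{1}{219079}\right) + 2292 \left(- \frac{1}{174941}\right) = \frac{234632}{219079} - \frac{2292}{174941} = \frac{40544627644}{38325899339} \approx 1.0579$)
$C{\left(a,102 \right)} + d = \left(-11 + 102\right) + \frac{40544627644}{38325899339} = 91 + \frac{40544627644}{38325899339} = \frac{3528201467493}{38325899339}$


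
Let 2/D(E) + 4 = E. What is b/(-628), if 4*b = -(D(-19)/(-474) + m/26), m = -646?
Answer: -440165/44501964 ≈ -0.0098909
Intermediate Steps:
D(E) = 2/(-4 + E)
b = 440165/70863 (b = (-((2/(-4 - 19))/(-474) - 646/26))/4 = (-((2/(-23))*(-1/474) - 646*1/26))/4 = (-((2*(-1/23))*(-1/474) - 323/13))/4 = (-(-2/23*(-1/474) - 323/13))/4 = (-(1/5451 - 323/13))/4 = (-1*(-1760660/70863))/4 = (¼)*(1760660/70863) = 440165/70863 ≈ 6.2115)
b/(-628) = (440165/70863)/(-628) = -1/628*440165/70863 = -440165/44501964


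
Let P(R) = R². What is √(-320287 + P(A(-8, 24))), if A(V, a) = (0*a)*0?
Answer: 11*I*√2647 ≈ 565.94*I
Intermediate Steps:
A(V, a) = 0 (A(V, a) = 0*0 = 0)
√(-320287 + P(A(-8, 24))) = √(-320287 + 0²) = √(-320287 + 0) = √(-320287) = 11*I*√2647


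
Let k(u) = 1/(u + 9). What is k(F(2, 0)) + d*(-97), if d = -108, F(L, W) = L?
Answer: 115237/11 ≈ 10476.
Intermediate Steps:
k(u) = 1/(9 + u)
k(F(2, 0)) + d*(-97) = 1/(9 + 2) - 108*(-97) = 1/11 + 10476 = 115237/11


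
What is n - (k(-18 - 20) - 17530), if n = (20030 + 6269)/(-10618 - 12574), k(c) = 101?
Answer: 31091313/1784 ≈ 17428.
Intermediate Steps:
n = -2023/1784 (n = 26299/(-23192) = 26299*(-1/23192) = -2023/1784 ≈ -1.1340)
n - (k(-18 - 20) - 17530) = -2023/1784 - (101 - 17530) = -2023/1784 - 1*(-17429) = -2023/1784 + 17429 = 31091313/1784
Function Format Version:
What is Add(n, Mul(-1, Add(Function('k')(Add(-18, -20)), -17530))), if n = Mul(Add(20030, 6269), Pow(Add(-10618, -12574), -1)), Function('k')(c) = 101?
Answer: Rational(31091313, 1784) ≈ 17428.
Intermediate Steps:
n = Rational(-2023, 1784) (n = Mul(26299, Pow(-23192, -1)) = Mul(26299, Rational(-1, 23192)) = Rational(-2023, 1784) ≈ -1.1340)
Add(n, Mul(-1, Add(Function('k')(Add(-18, -20)), -17530))) = Add(Rational(-2023, 1784), Mul(-1, Add(101, -17530))) = Add(Rational(-2023, 1784), Mul(-1, -17429)) = Add(Rational(-2023, 1784), 17429) = Rational(31091313, 1784)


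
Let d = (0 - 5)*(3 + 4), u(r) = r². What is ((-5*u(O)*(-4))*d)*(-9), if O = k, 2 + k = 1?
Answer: 6300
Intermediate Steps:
k = -1 (k = -2 + 1 = -1)
O = -1
d = -35 (d = -5*7 = -35)
((-5*u(O)*(-4))*d)*(-9) = ((-5*(-1)²*(-4))*(-35))*(-9) = ((-5*1*(-4))*(-35))*(-9) = (-5*(-4)*(-35))*(-9) = (20*(-35))*(-9) = -700*(-9) = 6300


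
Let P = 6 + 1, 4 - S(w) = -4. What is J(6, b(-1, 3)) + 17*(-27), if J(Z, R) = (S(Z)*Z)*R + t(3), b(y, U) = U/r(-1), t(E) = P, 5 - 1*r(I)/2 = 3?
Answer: -416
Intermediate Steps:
S(w) = 8 (S(w) = 4 - 1*(-4) = 4 + 4 = 8)
P = 7
r(I) = 4 (r(I) = 10 - 2*3 = 10 - 6 = 4)
t(E) = 7
b(y, U) = U/4
J(Z, R) = 7 + 8*R*Z (J(Z, R) = (8*Z)*R + 7 = 8*R*Z + 7 = 7 + 8*R*Z)
J(6, b(-1, 3)) + 17*(-27) = (7 + 8*((1/4)*3)*6) + 17*(-27) = (7 + 8*(3/4)*6) - 459 = (7 + 36) - 459 = 43 - 459 = -416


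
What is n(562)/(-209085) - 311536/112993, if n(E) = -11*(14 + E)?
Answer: -21473860304/7875047135 ≈ -2.7268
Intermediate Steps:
n(E) = -154 - 11*E
n(562)/(-209085) - 311536/112993 = (-154 - 11*562)/(-209085) - 311536/112993 = (-154 - 6182)*(-1/209085) - 311536*1/112993 = -6336*(-1/209085) - 311536/112993 = 2112/69695 - 311536/112993 = -21473860304/7875047135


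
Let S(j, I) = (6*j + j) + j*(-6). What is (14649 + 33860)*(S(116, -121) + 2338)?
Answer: 119041086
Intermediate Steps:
S(j, I) = j (S(j, I) = 7*j - 6*j = j)
(14649 + 33860)*(S(116, -121) + 2338) = (14649 + 33860)*(116 + 2338) = 48509*2454 = 119041086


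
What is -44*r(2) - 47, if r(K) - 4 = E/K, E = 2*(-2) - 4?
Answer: -47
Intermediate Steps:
E = -8 (E = -4 - 4 = -8)
r(K) = 4 - 8/K
-44*r(2) - 47 = -44*(4 - 8/2) - 47 = -44*(4 - 8*1/2) - 47 = -44*(4 - 4) - 47 = -44*0 - 47 = 0 - 47 = -47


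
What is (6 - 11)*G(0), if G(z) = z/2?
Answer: 0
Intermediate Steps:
G(z) = z/2 (G(z) = z*(½) = z/2)
(6 - 11)*G(0) = (6 - 11)*((½)*0) = -5*0 = 0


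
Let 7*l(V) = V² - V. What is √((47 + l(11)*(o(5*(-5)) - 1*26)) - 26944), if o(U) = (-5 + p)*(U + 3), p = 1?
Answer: I*√1270213/7 ≈ 161.01*I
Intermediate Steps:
l(V) = -V/7 + V²/7 (l(V) = (V² - V)/7 = -V/7 + V²/7)
o(U) = -12 - 4*U (o(U) = (-5 + 1)*(U + 3) = -4*(3 + U) = -12 - 4*U)
√((47 + l(11)*(o(5*(-5)) - 1*26)) - 26944) = √((47 + ((⅐)*11*(-1 + 11))*((-12 - 20*(-5)) - 1*26)) - 26944) = √((47 + ((⅐)*11*10)*((-12 - 4*(-25)) - 26)) - 26944) = √((47 + 110*((-12 + 100) - 26)/7) - 26944) = √((47 + 110*(88 - 26)/7) - 26944) = √((47 + (110/7)*62) - 26944) = √((47 + 6820/7) - 26944) = √(7149/7 - 26944) = √(-181459/7) = I*√1270213/7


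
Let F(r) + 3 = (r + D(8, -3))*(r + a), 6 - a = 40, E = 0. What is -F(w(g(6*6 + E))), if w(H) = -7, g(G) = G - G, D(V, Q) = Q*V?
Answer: -1268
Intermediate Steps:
a = -34 (a = 6 - 1*40 = 6 - 40 = -34)
g(G) = 0
F(r) = -3 + (-34 + r)*(-24 + r) (F(r) = -3 + (r - 3*8)*(r - 34) = -3 + (r - 24)*(-34 + r) = -3 + (-24 + r)*(-34 + r) = -3 + (-34 + r)*(-24 + r))
-F(w(g(6*6 + E))) = -(813 + (-7)² - 58*(-7)) = -(813 + 49 + 406) = -1*1268 = -1268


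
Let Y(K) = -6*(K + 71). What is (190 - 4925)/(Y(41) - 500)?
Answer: 4735/1172 ≈ 4.0401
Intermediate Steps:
Y(K) = -426 - 6*K (Y(K) = -6*(71 + K) = -426 - 6*K)
(190 - 4925)/(Y(41) - 500) = (190 - 4925)/((-426 - 6*41) - 500) = -4735/((-426 - 246) - 500) = -4735/(-672 - 500) = -4735/(-1172) = -4735*(-1/1172) = 4735/1172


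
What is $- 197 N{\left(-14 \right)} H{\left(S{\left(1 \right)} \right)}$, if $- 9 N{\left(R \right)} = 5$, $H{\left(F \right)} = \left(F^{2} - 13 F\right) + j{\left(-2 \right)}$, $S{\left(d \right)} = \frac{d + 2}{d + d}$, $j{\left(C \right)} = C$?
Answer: $- \frac{75845}{36} \approx -2106.8$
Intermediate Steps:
$S{\left(d \right)} = \frac{2 + d}{2 d}$
$H{\left(F \right)} = -2 + F^{2} - 13 F$ ($H{\left(F \right)} = \left(F^{2} - 13 F\right) - 2 = -2 + F^{2} - 13 F$)
$N{\left(R \right)} = - \frac{5}{9}$ ($N{\left(R \right)} = \left(- \frac{1}{9}\right) 5 = - \frac{5}{9}$)
$- 197 N{\left(-14 \right)} H{\left(S{\left(1 \right)} \right)} = \left(-197\right) \left(- \frac{5}{9}\right) \left(-2 + \left(\frac{2 + 1}{2 \cdot 1}\right)^{2} - 13 \frac{2 + 1}{2 \cdot 1}\right) = \frac{985 \left(-2 + \left(\frac{1}{2} \cdot 1 \cdot 3\right)^{2} - 13 \cdot \frac{1}{2} \cdot 1 \cdot 3\right)}{9} = \frac{985 \left(-2 + \left(\frac{3}{2}\right)^{2} - \frac{39}{2}\right)}{9} = \frac{985 \left(-2 + \frac{9}{4} - \frac{39}{2}\right)}{9} = \frac{985}{9} \left(- \frac{77}{4}\right) = - \frac{75845}{36}$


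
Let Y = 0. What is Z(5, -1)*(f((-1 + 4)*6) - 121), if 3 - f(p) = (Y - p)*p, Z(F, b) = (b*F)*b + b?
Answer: 824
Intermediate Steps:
Z(F, b) = b + F*b² (Z(F, b) = (F*b)*b + b = F*b² + b = b + F*b²)
f(p) = 3 + p² (f(p) = 3 - (0 - p)*p = 3 - (-p)*p = 3 - (-1)*p² = 3 + p²)
Z(5, -1)*(f((-1 + 4)*6) - 121) = (-(1 + 5*(-1)))*((3 + ((-1 + 4)*6)²) - 121) = (-(1 - 5))*((3 + (3*6)²) - 121) = (-1*(-4))*((3 + 18²) - 121) = 4*((3 + 324) - 121) = 4*(327 - 121) = 4*206 = 824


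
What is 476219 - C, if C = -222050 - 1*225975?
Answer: 924244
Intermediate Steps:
C = -448025 (C = -222050 - 225975 = -448025)
476219 - C = 476219 - 1*(-448025) = 476219 + 448025 = 924244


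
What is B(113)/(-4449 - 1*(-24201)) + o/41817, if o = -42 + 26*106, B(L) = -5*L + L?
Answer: 2892137/68830782 ≈ 0.042018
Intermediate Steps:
B(L) = -4*L
o = 2714 (o = -42 + 2756 = 2714)
B(113)/(-4449 - 1*(-24201)) + o/41817 = (-4*113)/(-4449 - 1*(-24201)) + 2714/41817 = -452/(-4449 + 24201) + 2714*(1/41817) = -452/19752 + 2714/41817 = -452*1/19752 + 2714/41817 = -113/4938 + 2714/41817 = 2892137/68830782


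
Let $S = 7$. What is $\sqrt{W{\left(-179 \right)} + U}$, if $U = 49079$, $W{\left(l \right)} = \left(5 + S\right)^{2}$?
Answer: $\sqrt{49223} \approx 221.86$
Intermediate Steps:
$W{\left(l \right)} = 144$ ($W{\left(l \right)} = \left(5 + 7\right)^{2} = 12^{2} = 144$)
$\sqrt{W{\left(-179 \right)} + U} = \sqrt{144 + 49079} = \sqrt{49223}$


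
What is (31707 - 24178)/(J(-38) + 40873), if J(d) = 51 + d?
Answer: 7529/40886 ≈ 0.18415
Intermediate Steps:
(31707 - 24178)/(J(-38) + 40873) = (31707 - 24178)/((51 - 38) + 40873) = 7529/(13 + 40873) = 7529/40886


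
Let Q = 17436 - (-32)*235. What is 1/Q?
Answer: 1/24956 ≈ 4.0071e-5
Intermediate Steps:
Q = 24956 (Q = 17436 - 1*(-7520) = 17436 + 7520 = 24956)
1/Q = 1/24956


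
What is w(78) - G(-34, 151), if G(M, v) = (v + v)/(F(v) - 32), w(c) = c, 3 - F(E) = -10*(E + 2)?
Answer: 116776/1501 ≈ 77.799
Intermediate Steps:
F(E) = 23 + 10*E (F(E) = 3 - (-10)*(E + 2) = 3 - (-10)*(2 + E) = 3 - (-20 - 10*E) = 3 + (20 + 10*E) = 23 + 10*E)
G(M, v) = 2*v/(-9 + 10*v) (G(M, v) = (v + v)/((23 + 10*v) - 32) = (2*v)/(-9 + 10*v) = 2*v/(-9 + 10*v))
w(78) - G(-34, 151) = 78 - 2*151/(-9 + 10*151) = 78 - 2*151/(-9 + 1510) = 78 - 2*151/1501 = 78 - 1*302/1501 = 78 - 302/1501 = 116776/1501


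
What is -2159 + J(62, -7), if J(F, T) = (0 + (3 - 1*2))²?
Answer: -2158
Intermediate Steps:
J(F, T) = 1 (J(F, T) = (0 + (3 - 2))² = (0 + 1)² = 1² = 1)
-2159 + J(62, -7) = -2159 + 1 = -2158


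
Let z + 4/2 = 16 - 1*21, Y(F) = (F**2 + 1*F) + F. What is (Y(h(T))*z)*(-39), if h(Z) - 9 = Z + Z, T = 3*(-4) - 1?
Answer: 69615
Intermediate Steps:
T = -13 (T = -12 - 1 = -13)
h(Z) = 9 + 2*Z (h(Z) = 9 + (Z + Z) = 9 + 2*Z)
Y(F) = F**2 + 2*F (Y(F) = (F**2 + F) + F = (F + F**2) + F = F**2 + 2*F)
z = -7 (z = -2 + (16 - 1*21) = -2 + (16 - 21) = -2 - 5 = -7)
(Y(h(T))*z)*(-39) = (((9 + 2*(-13))*(2 + (9 + 2*(-13))))*(-7))*(-39) = (((9 - 26)*(2 + (9 - 26)))*(-7))*(-39) = (-17*(2 - 17)*(-7))*(-39) = (-17*(-15)*(-7))*(-39) = (255*(-7))*(-39) = -1785*(-39) = 69615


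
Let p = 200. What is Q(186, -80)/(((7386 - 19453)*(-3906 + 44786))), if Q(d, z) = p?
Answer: -5/12332474 ≈ -4.0543e-7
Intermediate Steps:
Q(d, z) = 200
Q(186, -80)/(((7386 - 19453)*(-3906 + 44786))) = 200/(((7386 - 19453)*(-3906 + 44786))) = 200/((-12067*40880)) = 200/(-493298960) = 200*(-1/493298960) = -5/12332474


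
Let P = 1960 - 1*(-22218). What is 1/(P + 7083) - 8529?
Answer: -266625068/31261 ≈ -8529.0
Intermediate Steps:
P = 24178 (P = 1960 + 22218 = 24178)
1/(P + 7083) - 8529 = 1/(24178 + 7083) - 8529 = 1/31261 - 8529 = -266625068/31261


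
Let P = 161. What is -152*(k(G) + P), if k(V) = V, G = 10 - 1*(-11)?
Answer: -27664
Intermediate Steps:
G = 21 (G = 10 + 11 = 21)
-152*(k(G) + P) = -152*(21 + 161) = -152*182 = -27664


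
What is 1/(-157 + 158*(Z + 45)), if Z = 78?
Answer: 1/19277 ≈ 5.1875e-5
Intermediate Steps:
1/(-157 + 158*(Z + 45)) = 1/(-157 + 158*(78 + 45)) = 1/(-157 + 158*123) = 1/(-157 + 19434) = 1/19277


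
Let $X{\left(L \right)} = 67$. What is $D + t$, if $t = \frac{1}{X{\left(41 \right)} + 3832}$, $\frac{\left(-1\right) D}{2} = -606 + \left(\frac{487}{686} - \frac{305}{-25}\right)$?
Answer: $\frac{1133104788}{955255} \approx 1186.2$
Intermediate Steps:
$D = \frac{2034299}{1715}$ ($D = - 2 \left(-606 + \left(\frac{487}{686} - \frac{305}{-25}\right)\right) = - 2 \left(-606 + \left(487 \cdot \frac{1}{686} - - \frac{61}{5}\right)\right) = - 2 \left(-606 + \left(\frac{487}{686} + \frac{61}{5}\right)\right) = - 2 \left(-606 + \frac{44281}{3430}\right) = \left(-2\right) \left(- \frac{2034299}{3430}\right) = \frac{2034299}{1715} \approx 1186.2$)
$t = \frac{1}{3899}$ ($t = \frac{1}{67 + 3832} = \frac{1}{3899} \approx 0.00025648$)
$D + t = \frac{2034299}{1715} + \frac{1}{3899} = \frac{1133104788}{955255}$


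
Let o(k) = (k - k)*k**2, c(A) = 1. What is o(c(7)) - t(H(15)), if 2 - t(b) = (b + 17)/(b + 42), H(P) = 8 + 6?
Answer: -81/56 ≈ -1.4464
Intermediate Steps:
H(P) = 14
o(k) = 0 (o(k) = 0*k**2 = 0)
t(b) = 2 - (17 + b)/(42 + b) (t(b) = 2 - (b + 17)/(b + 42) = 2 - (17 + b)/(42 + b))
o(c(7)) - t(H(15)) = 0 - (67 + 14)/(42 + 14) = 0 - 81/56 = -81/56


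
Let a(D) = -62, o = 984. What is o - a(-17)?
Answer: 1046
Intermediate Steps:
o - a(-17) = 984 - 1*(-62) = 984 + 62 = 1046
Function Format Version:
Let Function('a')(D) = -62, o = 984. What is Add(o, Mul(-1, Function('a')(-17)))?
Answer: 1046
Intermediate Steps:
Add(o, Mul(-1, Function('a')(-17))) = Add(984, Mul(-1, -62)) = Add(984, 62) = 1046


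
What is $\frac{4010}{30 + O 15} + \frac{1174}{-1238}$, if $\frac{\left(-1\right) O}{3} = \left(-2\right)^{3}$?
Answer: $\frac{225326}{24141} \approx 9.3337$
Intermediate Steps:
$O = 24$ ($O = - 3 \left(-2\right)^{3} = \left(-3\right) \left(-8\right) = 24$)
$\frac{4010}{30 + O 15} + \frac{1174}{-1238} = \frac{4010}{30 + 24 \cdot 15} + \frac{1174}{-1238} = \frac{4010}{30 + 360} + 1174 \left(- \frac{1}{1238}\right) = \frac{4010}{390} - \frac{587}{619} = 4010 \cdot \frac{1}{390} - \frac{587}{619} = \frac{401}{39} - \frac{587}{619} = \frac{225326}{24141}$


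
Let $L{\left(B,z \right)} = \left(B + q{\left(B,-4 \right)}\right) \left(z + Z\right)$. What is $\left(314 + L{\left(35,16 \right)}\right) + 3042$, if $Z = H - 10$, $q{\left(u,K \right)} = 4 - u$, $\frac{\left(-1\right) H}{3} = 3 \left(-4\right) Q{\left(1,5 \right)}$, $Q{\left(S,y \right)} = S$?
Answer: $3524$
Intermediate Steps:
$H = 36$ ($H = - 3 \cdot 3 \left(-4\right) 1 = - 3 \left(\left(-12\right) 1\right) = \left(-3\right) \left(-12\right) = 36$)
$Z = 26$ ($Z = 36 - 10 = 26$)
$L{\left(B,z \right)} = 104 + 4 z$ ($L{\left(B,z \right)} = \left(B - \left(-4 + B\right)\right) \left(z + 26\right) = 4 \left(26 + z\right) = 104 + 4 z$)
$\left(314 + L{\left(35,16 \right)}\right) + 3042 = \left(314 + \left(104 + 4 \cdot 16\right)\right) + 3042 = \left(314 + \left(104 + 64\right)\right) + 3042 = \left(314 + 168\right) + 3042 = 482 + 3042 = 3524$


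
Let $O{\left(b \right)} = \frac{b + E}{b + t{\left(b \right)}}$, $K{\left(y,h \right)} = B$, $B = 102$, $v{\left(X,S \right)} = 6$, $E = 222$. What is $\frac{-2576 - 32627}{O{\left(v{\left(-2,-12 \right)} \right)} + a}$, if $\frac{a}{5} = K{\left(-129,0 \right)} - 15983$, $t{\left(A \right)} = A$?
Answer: $\frac{35203}{79386} \approx 0.44344$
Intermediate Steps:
$K{\left(y,h \right)} = 102$
$O{\left(b \right)} = \frac{222 + b}{2 b}$ ($O{\left(b \right)} = \frac{b + 222}{b + b} = \frac{222 + b}{2 b}$)
$a = -79405$ ($a = 5 \left(102 - 15983\right) = 5 \left(-15881\right) = -79405$)
$\frac{-2576 - 32627}{O{\left(v{\left(-2,-12 \right)} \right)} + a} = \frac{-2576 - 32627}{\frac{222 + 6}{2 \cdot 6} - 79405} = - \frac{35203}{\frac{1}{2} \cdot \frac{1}{6} \cdot 228 - 79405} = - \frac{35203}{19 - 79405} = - \frac{35203}{-79386} = \left(-35203\right) \left(- \frac{1}{79386}\right) = \frac{35203}{79386}$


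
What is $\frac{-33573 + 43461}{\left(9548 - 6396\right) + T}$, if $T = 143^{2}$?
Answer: $\frac{3296}{7867} \approx 0.41897$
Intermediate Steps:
$T = 20449$
$\frac{-33573 + 43461}{\left(9548 - 6396\right) + T} = \frac{-33573 + 43461}{\left(9548 - 6396\right) + 20449} = \frac{9888}{\left(9548 - 6396\right) + 20449} = \frac{9888}{3152 + 20449} = \frac{9888}{23601} = 9888 \cdot \frac{1}{23601} = \frac{3296}{7867}$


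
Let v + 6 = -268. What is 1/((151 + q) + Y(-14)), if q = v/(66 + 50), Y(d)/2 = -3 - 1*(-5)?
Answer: 58/8853 ≈ 0.0065515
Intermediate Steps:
v = -274 (v = -6 - 268 = -274)
Y(d) = 4 (Y(d) = 2*(-3 - 1*(-5)) = 2*(-3 + 5) = 2*2 = 4)
q = -137/58 (q = -274/(66 + 50) = -274/116 = -274*1/116 = -137/58 ≈ -2.3621)
1/((151 + q) + Y(-14)) = 1/((151 - 137/58) + 4) = 1/(8621/58 + 4) = 1/(8853/58) = 58/8853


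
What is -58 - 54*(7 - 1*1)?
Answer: -382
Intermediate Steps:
-58 - 54*(7 - 1*1) = -58 - 54*(7 - 1) = -58 - 54*6 = -58 - 324 = -382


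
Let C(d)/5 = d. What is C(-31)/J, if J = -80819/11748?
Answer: 1820940/80819 ≈ 22.531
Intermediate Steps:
C(d) = 5*d
J = -80819/11748 (J = -80819*1/11748 = -80819/11748 ≈ -6.8794)
C(-31)/J = (5*(-31))/(-80819/11748) = -155*(-11748/80819) = 1820940/80819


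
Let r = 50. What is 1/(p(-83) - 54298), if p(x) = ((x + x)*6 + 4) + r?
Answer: -1/55240 ≈ -1.8103e-5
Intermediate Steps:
p(x) = 54 + 12*x (p(x) = ((x + x)*6 + 4) + 50 = ((2*x)*6 + 4) + 50 = (12*x + 4) + 50 = (4 + 12*x) + 50 = 54 + 12*x)
1/(p(-83) - 54298) = 1/((54 + 12*(-83)) - 54298) = 1/((54 - 996) - 54298) = 1/(-942 - 54298) = 1/(-55240) = -1/55240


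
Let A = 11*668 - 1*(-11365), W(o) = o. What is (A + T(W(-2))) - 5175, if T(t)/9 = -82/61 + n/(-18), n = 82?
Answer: 822579/61 ≈ 13485.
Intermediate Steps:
T(t) = -3239/61 (T(t) = 9*(-82/61 + 82/(-18)) = 9*(-82*1/61 + 82*(-1/18)) = 9*(-82/61 - 41/9) = 9*(-3239/549) = -3239/61)
A = 18713 (A = 7348 + 11365 = 18713)
(A + T(W(-2))) - 5175 = (18713 - 3239/61) - 5175 = 1138254/61 - 5175 = 822579/61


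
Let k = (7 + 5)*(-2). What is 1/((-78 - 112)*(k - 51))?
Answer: 1/14250 ≈ 7.0175e-5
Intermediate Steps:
k = -24 (k = 12*(-2) = -24)
1/((-78 - 112)*(k - 51)) = 1/((-78 - 112)*(-24 - 51)) = 1/(-190*(-75)) = 1/14250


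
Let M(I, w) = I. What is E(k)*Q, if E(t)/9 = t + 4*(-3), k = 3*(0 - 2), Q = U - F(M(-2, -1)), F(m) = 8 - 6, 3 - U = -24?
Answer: -4050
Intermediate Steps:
U = 27 (U = 3 - 1*(-24) = 3 + 24 = 27)
F(m) = 2
Q = 25 (Q = 27 - 1*2 = 27 - 2 = 25)
k = -6 (k = 3*(-2) = -6)
E(t) = -108 + 9*t (E(t) = 9*(t + 4*(-3)) = 9*(t - 12) = 9*(-12 + t) = -108 + 9*t)
E(k)*Q = (-108 + 9*(-6))*25 = (-108 - 54)*25 = -162*25 = -4050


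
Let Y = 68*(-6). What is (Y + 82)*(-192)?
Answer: 62592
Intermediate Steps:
Y = -408
(Y + 82)*(-192) = (-408 + 82)*(-192) = -326*(-192) = 62592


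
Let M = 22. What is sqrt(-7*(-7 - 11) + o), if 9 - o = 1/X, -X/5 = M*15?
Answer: sqrt(14701566)/330 ≈ 11.619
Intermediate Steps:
X = -1650 (X = -110*15 = -5*330 = -1650)
o = 14851/1650 (o = 9 - 1/(-1650) = 9 - 1*(-1/1650) = 9 + 1/1650 = 14851/1650 ≈ 9.0006)
sqrt(-7*(-7 - 11) + o) = sqrt(-7*(-7 - 11) + 14851/1650) = sqrt(-7*(-18) + 14851/1650) = sqrt(126 + 14851/1650) = sqrt(222751/1650) = sqrt(14701566)/330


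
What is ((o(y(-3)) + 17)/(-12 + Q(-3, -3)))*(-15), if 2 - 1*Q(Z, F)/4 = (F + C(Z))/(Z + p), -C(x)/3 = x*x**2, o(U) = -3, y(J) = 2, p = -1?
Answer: -105/37 ≈ -2.8378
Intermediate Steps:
C(x) = -3*x**3 (C(x) = -3*x*x**2 = -3*x**3)
Q(Z, F) = 8 - 4*(F - 3*Z**3)/(-1 + Z) (Q(Z, F) = 8 - 4*(F - 3*Z**3)/(Z - 1) = 8 - 4*(F - 3*Z**3)/(-1 + Z))
((o(y(-3)) + 17)/(-12 + Q(-3, -3)))*(-15) = ((-3 + 17)/(-12 + 4*(-2 - 1*(-3) + 2*(-3) + 3*(-3)**3)/(-1 - 3)))*(-15) = (14/(-12 + 4*(-2 + 3 - 6 + 3*(-27))/(-4)))*(-15) = (14/(-12 + 4*(-1/4)*(-2 + 3 - 6 - 81)))*(-15) = (14/(-12 + 4*(-1/4)*(-86)))*(-15) = (14/(-12 + 86))*(-15) = (14/74)*(-15) = (14*(1/74))*(-15) = (7/37)*(-15) = -105/37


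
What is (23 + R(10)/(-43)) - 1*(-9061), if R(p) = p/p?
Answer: 390611/43 ≈ 9084.0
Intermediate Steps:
R(p) = 1
(23 + R(10)/(-43)) - 1*(-9061) = (23 + 1/(-43)) - 1*(-9061) = (23 - 1/43*1) + 9061 = (23 - 1/43) + 9061 = 988/43 + 9061 = 390611/43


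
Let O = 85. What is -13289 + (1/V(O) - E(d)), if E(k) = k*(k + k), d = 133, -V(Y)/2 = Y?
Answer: -8273391/170 ≈ -48667.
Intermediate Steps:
V(Y) = -2*Y
E(k) = 2*k² (E(k) = k*(2*k) = 2*k²)
-13289 + (1/V(O) - E(d)) = -13289 + (1/(-2*85) - 2*133²) = -13289 + (1/(-170) - 2*17689) = -13289 + (-1/170 - 1*35378) = -13289 + (-1/170 - 35378) = -13289 - 6014261/170 = -8273391/170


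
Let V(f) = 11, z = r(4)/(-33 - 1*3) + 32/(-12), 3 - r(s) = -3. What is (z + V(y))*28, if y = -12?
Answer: 686/3 ≈ 228.67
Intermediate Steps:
r(s) = 6 (r(s) = 3 - 1*(-3) = 3 + 3 = 6)
z = -17/6 (z = 6/(-33 - 1*3) + 32/(-12) = 6/(-33 - 3) + 32*(-1/12) = 6/(-36) - 8/3 = 6*(-1/36) - 8/3 = -1/6 - 8/3 = -17/6 ≈ -2.8333)
(z + V(y))*28 = (-17/6 + 11)*28 = (49/6)*28 = 686/3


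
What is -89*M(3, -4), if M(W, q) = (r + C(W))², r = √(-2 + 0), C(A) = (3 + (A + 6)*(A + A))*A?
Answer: -2602271 - 30438*I*√2 ≈ -2.6023e+6 - 43046.0*I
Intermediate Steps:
C(A) = A*(3 + 2*A*(6 + A)) (C(A) = (3 + (6 + A)*(2*A))*A = (3 + 2*A*(6 + A))*A = A*(3 + 2*A*(6 + A)))
r = I*√2 (r = √(-2) = I*√2 ≈ 1.4142*I)
M(W, q) = (I*√2 + W*(3 + 2*W² + 12*W))²
-89*M(3, -4) = -89*(I*√2 + 3*(3 + 2*3² + 12*3))² = -89*(I*√2 + 3*(3 + 2*9 + 36))² = -89*(I*√2 + 3*(3 + 18 + 36))² = -89*(I*√2 + 3*57)² = -89*(I*√2 + 171)² = -89*(171 + I*√2)²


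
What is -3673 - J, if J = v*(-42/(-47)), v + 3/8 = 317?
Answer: -743717/188 ≈ -3955.9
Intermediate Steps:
v = 2533/8 (v = -3/8 + 317 = 2533/8 ≈ 316.63)
J = 53193/188 (J = 2533*(-42/(-47))/8 = 2533*(-42*(-1/47))/8 = (2533/8)*(42/47) = 53193/188 ≈ 282.94)
-3673 - J = -3673 - 1*53193/188 = -3673 - 53193/188 = -743717/188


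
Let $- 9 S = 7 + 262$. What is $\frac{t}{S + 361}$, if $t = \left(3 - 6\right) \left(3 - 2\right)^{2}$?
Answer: $- \frac{27}{2980} \approx -0.0090604$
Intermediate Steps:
$S = - \frac{269}{9}$ ($S = - \frac{7 + 262}{9} = \left(- \frac{1}{9}\right) 269 = - \frac{269}{9} \approx -29.889$)
$t = -3$ ($t = - 3 \cdot 1^{2} = \left(-3\right) 1 = -3$)
$\frac{t}{S + 361} = - \frac{3}{- \frac{269}{9} + 361} = - \frac{3}{\frac{2980}{9}} = \left(-3\right) \frac{9}{2980} = - \frac{27}{2980}$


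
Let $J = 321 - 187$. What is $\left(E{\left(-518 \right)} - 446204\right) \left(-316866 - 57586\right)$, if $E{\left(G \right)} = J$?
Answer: $167031803640$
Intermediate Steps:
$J = 134$ ($J = 321 - 187 = 134$)
$E{\left(G \right)} = 134$
$\left(E{\left(-518 \right)} - 446204\right) \left(-316866 - 57586\right) = \left(134 - 446204\right) \left(-316866 - 57586\right) = \left(-446070\right) \left(-374452\right) = 167031803640$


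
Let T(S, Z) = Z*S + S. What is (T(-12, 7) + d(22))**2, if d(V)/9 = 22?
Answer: 10404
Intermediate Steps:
T(S, Z) = S + S*Z (T(S, Z) = S*Z + S = S + S*Z)
d(V) = 198 (d(V) = 9*22 = 198)
(T(-12, 7) + d(22))**2 = (-12*(1 + 7) + 198)**2 = (-12*8 + 198)**2 = (-96 + 198)**2 = 102**2 = 10404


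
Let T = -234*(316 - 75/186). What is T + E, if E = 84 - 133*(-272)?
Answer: -1165279/31 ≈ -37590.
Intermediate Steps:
E = 36260 (E = 84 + 36176 = 36260)
T = -2289339/31 (T = -234*(316 - 75*1/186) = -234*(316 - 25/62) = -234*19567/62 = -2289339/31 ≈ -73850.)
T + E = -2289339/31 + 36260 = -1165279/31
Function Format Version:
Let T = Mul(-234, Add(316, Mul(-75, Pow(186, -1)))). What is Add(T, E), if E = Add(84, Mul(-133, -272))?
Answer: Rational(-1165279, 31) ≈ -37590.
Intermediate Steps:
E = 36260 (E = Add(84, 36176) = 36260)
T = Rational(-2289339, 31) (T = Mul(-234, Add(316, Mul(-75, Rational(1, 186)))) = Mul(-234, Add(316, Rational(-25, 62))) = Mul(-234, Rational(19567, 62)) = Rational(-2289339, 31) ≈ -73850.)
Add(T, E) = Add(Rational(-2289339, 31), 36260) = Rational(-1165279, 31)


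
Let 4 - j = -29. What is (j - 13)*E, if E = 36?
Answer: 720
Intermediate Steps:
j = 33 (j = 4 - 1*(-29) = 4 + 29 = 33)
(j - 13)*E = (33 - 13)*36 = 20*36 = 720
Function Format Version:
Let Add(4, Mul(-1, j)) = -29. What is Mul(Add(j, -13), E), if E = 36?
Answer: 720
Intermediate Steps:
j = 33 (j = Add(4, Mul(-1, -29)) = Add(4, 29) = 33)
Mul(Add(j, -13), E) = Mul(Add(33, -13), 36) = Mul(20, 36) = 720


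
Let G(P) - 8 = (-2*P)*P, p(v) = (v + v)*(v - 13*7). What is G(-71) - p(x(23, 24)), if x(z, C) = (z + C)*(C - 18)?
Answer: -117798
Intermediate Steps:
x(z, C) = (-18 + C)*(C + z) (x(z, C) = (C + z)*(-18 + C) = (-18 + C)*(C + z))
p(v) = 2*v*(-91 + v) (p(v) = (2*v)*(v - 91) = (2*v)*(-91 + v) = 2*v*(-91 + v))
G(P) = 8 - 2*P² (G(P) = 8 + (-2*P)*P = 8 - 2*P²)
G(-71) - p(x(23, 24)) = (8 - 2*(-71)²) - 2*(24² - 18*24 - 18*23 + 24*23)*(-91 + (24² - 18*24 - 18*23 + 24*23)) = (8 - 2*5041) - 2*(576 - 432 - 414 + 552)*(-91 + (576 - 432 - 414 + 552)) = (8 - 10082) - 2*282*(-91 + 282) = -10074 - 2*282*191 = -10074 - 1*107724 = -10074 - 107724 = -117798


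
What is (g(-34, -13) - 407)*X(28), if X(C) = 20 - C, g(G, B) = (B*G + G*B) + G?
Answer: -3544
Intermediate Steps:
g(G, B) = G + 2*B*G (g(G, B) = (B*G + B*G) + G = 2*B*G + G = G + 2*B*G)
(g(-34, -13) - 407)*X(28) = (-34*(1 + 2*(-13)) - 407)*(20 - 1*28) = (-34*(1 - 26) - 407)*(20 - 28) = (-34*(-25) - 407)*(-8) = (850 - 407)*(-8) = 443*(-8) = -3544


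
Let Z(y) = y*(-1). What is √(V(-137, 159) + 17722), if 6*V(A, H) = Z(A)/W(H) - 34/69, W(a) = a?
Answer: √948034519174/7314 ≈ 133.12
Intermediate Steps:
Z(y) = -y
V(A, H) = -17/207 - A/(6*H) (V(A, H) = ((-A)/H - 34/69)/6 = (-A/H - 34*1/69)/6 = (-A/H - 34/69)/6 = (-34/69 - A/H)/6 = -17/207 - A/(6*H))
√(V(-137, 159) + 17722) = √((-17/207 - ⅙*(-137)/159) + 17722) = √((-17/207 - ⅙*(-137)*1/159) + 17722) = √((-17/207 + 137/954) + 17722) = √(1349/21942 + 17722) = √(388857473/21942) = √948034519174/7314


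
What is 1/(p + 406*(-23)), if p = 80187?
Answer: 1/70849 ≈ 1.4115e-5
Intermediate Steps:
1/(p + 406*(-23)) = 1/(80187 + 406*(-23)) = 1/(80187 - 9338) = 1/70849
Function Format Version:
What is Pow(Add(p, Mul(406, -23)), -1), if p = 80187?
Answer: Rational(1, 70849) ≈ 1.4115e-5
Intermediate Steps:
Pow(Add(p, Mul(406, -23)), -1) = Pow(Add(80187, Mul(406, -23)), -1) = Pow(Add(80187, -9338), -1) = Pow(70849, -1) = Rational(1, 70849)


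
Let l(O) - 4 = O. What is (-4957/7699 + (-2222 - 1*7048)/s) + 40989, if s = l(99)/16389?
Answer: -11040532636/7699 ≈ -1.4340e+6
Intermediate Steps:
l(O) = 4 + O
s = 103/16389 (s = (4 + 99)/16389 = 103*(1/16389) = 103/16389 ≈ 0.0062847)
(-4957/7699 + (-2222 - 1*7048)/s) + 40989 = (-4957/7699 + (-2222 - 1*7048)/(103/16389)) + 40989 = (-4957*1/7699 + (-2222 - 7048)*(16389/103)) + 40989 = (-4957/7699 - 9270*16389/103) + 40989 = (-4957/7699 - 1475010) + 40989 = -11356106947/7699 + 40989 = -11040532636/7699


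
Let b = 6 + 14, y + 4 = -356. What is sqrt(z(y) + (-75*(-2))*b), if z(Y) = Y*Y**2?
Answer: 10*I*sqrt(466530) ≈ 6830.3*I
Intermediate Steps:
y = -360 (y = -4 - 356 = -360)
b = 20
z(Y) = Y**3
sqrt(z(y) + (-75*(-2))*b) = sqrt((-360)**3 - 75*(-2)*20) = sqrt(-46656000 + 150*20) = sqrt(-46656000 + 3000) = sqrt(-46653000) = 10*I*sqrt(466530)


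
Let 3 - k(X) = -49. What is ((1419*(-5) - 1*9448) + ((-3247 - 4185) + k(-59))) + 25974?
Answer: 2051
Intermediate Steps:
k(X) = 52 (k(X) = 3 - 1*(-49) = 3 + 49 = 52)
((1419*(-5) - 1*9448) + ((-3247 - 4185) + k(-59))) + 25974 = ((1419*(-5) - 1*9448) + ((-3247 - 4185) + 52)) + 25974 = ((-7095 - 9448) + (-7432 + 52)) + 25974 = (-16543 - 7380) + 25974 = -23923 + 25974 = 2051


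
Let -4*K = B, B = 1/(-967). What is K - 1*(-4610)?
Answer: 17831481/3868 ≈ 4610.0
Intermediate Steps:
B = -1/967 ≈ -0.0010341
K = 1/3868 (K = -¼*(-1/967) = 1/3868 ≈ 0.00025853)
K - 1*(-4610) = 1/3868 - 1*(-4610) = 1/3868 + 4610 = 17831481/3868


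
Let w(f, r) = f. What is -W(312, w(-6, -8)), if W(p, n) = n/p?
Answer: 1/52 ≈ 0.019231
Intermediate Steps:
-W(312, w(-6, -8)) = -(-6)/312 = -1*(-1/52) = 1/52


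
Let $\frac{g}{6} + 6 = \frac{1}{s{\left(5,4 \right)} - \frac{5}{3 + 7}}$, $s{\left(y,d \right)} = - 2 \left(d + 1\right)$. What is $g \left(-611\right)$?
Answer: $\frac{156416}{7} \approx 22345.0$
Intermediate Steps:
$s{\left(y,d \right)} = -2 - 2 d$ ($s{\left(y,d \right)} = - 2 \left(1 + d\right) = -2 - 2 d$)
$g = - \frac{256}{7}$ ($g = -36 + \frac{6}{\left(-2 - 8\right) - \frac{5}{3 + 7}} = -36 + \frac{6}{\left(-2 - 8\right) - \frac{5}{10}} = -36 + \frac{6}{-10 - \frac{1}{2}} = -36 + \frac{6}{- \frac{21}{2}} = -36 + 6 \left(- \frac{2}{21}\right) = -36 - \frac{4}{7} = - \frac{256}{7} \approx -36.571$)
$g \left(-611\right) = \left(- \frac{256}{7}\right) \left(-611\right) = \frac{156416}{7}$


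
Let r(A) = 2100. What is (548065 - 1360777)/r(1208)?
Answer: -67726/175 ≈ -387.01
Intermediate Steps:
(548065 - 1360777)/r(1208) = (548065 - 1360777)/2100 = -812712*1/2100 = -67726/175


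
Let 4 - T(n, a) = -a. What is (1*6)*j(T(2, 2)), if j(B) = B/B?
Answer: 6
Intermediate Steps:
T(n, a) = 4 + a (T(n, a) = 4 - (-1)*a = 4 + a)
j(B) = 1
(1*6)*j(T(2, 2)) = (1*6)*1 = 6*1 = 6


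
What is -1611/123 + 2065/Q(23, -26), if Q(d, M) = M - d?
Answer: -15854/287 ≈ -55.240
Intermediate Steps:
-1611/123 + 2065/Q(23, -26) = -1611/123 + 2065/(-26 - 1*23) = -1611*1/123 + 2065/(-26 - 23) = -537/41 + 2065/(-49) = -537/41 + 2065*(-1/49) = -537/41 - 295/7 = -15854/287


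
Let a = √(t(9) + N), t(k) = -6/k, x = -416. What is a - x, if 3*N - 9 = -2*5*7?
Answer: 416 + I*√21 ≈ 416.0 + 4.5826*I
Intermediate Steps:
N = -61/3 (N = 3 + (-2*5*7)/3 = 3 + (-10*7)/3 = 3 + (⅓)*(-70) = 3 - 70/3 = -61/3 ≈ -20.333)
a = I*√21 (a = √(-6/9 - 61/3) = √(-6*⅑ - 61/3) = √(-⅔ - 61/3) = √(-21) = I*√21 ≈ 4.5826*I)
a - x = I*√21 - 1*(-416) = I*√21 + 416 = 416 + I*√21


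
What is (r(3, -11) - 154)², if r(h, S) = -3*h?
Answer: 26569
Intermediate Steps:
(r(3, -11) - 154)² = (-3*3 - 154)² = (-9 - 154)² = (-163)² = 26569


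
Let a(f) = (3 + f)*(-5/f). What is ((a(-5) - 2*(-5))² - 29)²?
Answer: 1225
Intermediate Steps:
a(f) = -5*(3 + f)/f
((a(-5) - 2*(-5))² - 29)² = (((-5 - 15/(-5)) - 2*(-5))² - 29)² = (((-5 - 15*(-⅕)) + 10)² - 29)² = (((-5 + 3) + 10)² - 29)² = ((-2 + 10)² - 29)² = (8² - 29)² = (64 - 29)² = 35² = 1225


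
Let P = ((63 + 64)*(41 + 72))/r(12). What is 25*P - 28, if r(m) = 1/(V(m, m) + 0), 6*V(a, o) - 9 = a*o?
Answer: 18297469/2 ≈ 9.1487e+6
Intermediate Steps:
V(a, o) = 3/2 + a*o/6 (V(a, o) = 3/2 + (a*o)/6 = 3/2 + a*o/6)
r(m) = 1/(3/2 + m²/6) (r(m) = 1/((3/2 + m*m/6) + 0) = 1/((3/2 + m²/6) + 0) = 1/(3/2 + m²/6))
P = 731901/2 (P = ((63 + 64)*(41 + 72))/((6/(9 + 12²))) = (127*113)/((6/(9 + 144))) = 14351/((6/153)) = 14351/((6*(1/153))) = 14351/(2/51) = 14351*(51/2) = 731901/2 ≈ 3.6595e+5)
25*P - 28 = 25*(731901/2) - 28 = 18297525/2 - 28 = 18297469/2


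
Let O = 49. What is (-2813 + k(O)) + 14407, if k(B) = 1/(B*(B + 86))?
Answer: 76694311/6615 ≈ 11594.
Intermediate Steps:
k(B) = 1/(B*(86 + B))
(-2813 + k(O)) + 14407 = (-2813 + 1/(49*(86 + 49))) + 14407 = (-2813 + (1/49)/135) + 14407 = (-2813 + (1/49)*(1/135)) + 14407 = (-2813 + 1/6615) + 14407 = -18607994/6615 + 14407 = 76694311/6615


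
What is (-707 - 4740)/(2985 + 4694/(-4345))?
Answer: -23667215/12965131 ≈ -1.8255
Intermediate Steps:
(-707 - 4740)/(2985 + 4694/(-4345)) = -5447/(2985 + 4694*(-1/4345)) = -5447/(2985 - 4694/4345) = -5447/12965131/4345 = -5447*4345/12965131 = -23667215/12965131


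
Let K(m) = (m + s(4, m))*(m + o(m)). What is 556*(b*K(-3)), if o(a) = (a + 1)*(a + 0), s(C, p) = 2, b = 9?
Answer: -15012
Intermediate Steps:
o(a) = a*(1 + a) (o(a) = (1 + a)*a = a*(1 + a))
K(m) = (2 + m)*(m + m*(1 + m)) (K(m) = (m + 2)*(m + m*(1 + m)) = (2 + m)*(m + m*(1 + m)))
556*(b*K(-3)) = 556*(9*(-3*(4 + (-3)² + 4*(-3)))) = 556*(9*(-3*(4 + 9 - 12))) = 556*(9*(-3*1)) = 556*(9*(-3)) = 556*(-27) = -15012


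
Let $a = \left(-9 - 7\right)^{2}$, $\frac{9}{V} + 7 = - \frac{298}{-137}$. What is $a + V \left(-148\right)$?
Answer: $\frac{351700}{661} \approx 532.07$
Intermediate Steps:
$V = - \frac{1233}{661}$ ($V = \frac{9}{-7 - \frac{298}{-137}} = \frac{9}{-7 - - \frac{298}{137}} = \frac{9}{-7 + \frac{298}{137}} = \frac{9}{- \frac{661}{137}} = 9 \left(- \frac{137}{661}\right) = - \frac{1233}{661} \approx -1.8654$)
$a = 256$ ($a = \left(-16\right)^{2} = 256$)
$a + V \left(-148\right) = 256 - - \frac{182484}{661} = 256 + \frac{182484}{661} = \frac{351700}{661}$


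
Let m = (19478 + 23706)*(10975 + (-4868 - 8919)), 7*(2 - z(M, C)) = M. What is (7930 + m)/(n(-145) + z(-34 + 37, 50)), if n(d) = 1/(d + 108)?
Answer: -15724599401/200 ≈ -7.8623e+7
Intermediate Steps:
n(d) = 1/(108 + d)
z(M, C) = 2 - M/7
m = -121433408 (m = 43184*(10975 - 13787) = 43184*(-2812) = -121433408)
(7930 + m)/(n(-145) + z(-34 + 37, 50)) = (7930 - 121433408)/(1/(108 - 145) + (2 - (-34 + 37)/7)) = -121425478/(1/(-37) + (2 - ⅐*3)) = -121425478/(-1/37 + (2 - 3/7)) = -121425478/(-1/37 + 11/7) = -121425478/400/259 = -121425478*259/400 = -15724599401/200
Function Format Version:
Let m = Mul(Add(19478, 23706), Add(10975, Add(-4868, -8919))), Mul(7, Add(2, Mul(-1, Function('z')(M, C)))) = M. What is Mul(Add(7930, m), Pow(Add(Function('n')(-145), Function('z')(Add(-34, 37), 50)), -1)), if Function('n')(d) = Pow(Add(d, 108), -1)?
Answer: Rational(-15724599401, 200) ≈ -7.8623e+7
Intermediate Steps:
Function('n')(d) = Pow(Add(108, d), -1)
Function('z')(M, C) = Add(2, Mul(Rational(-1, 7), M))
m = -121433408 (m = Mul(43184, Add(10975, -13787)) = Mul(43184, -2812) = -121433408)
Mul(Add(7930, m), Pow(Add(Function('n')(-145), Function('z')(Add(-34, 37), 50)), -1)) = Mul(Add(7930, -121433408), Pow(Add(Pow(Add(108, -145), -1), Add(2, Mul(Rational(-1, 7), Add(-34, 37)))), -1)) = Mul(-121425478, Pow(Add(Pow(-37, -1), Add(2, Mul(Rational(-1, 7), 3))), -1)) = Mul(-121425478, Pow(Add(Rational(-1, 37), Add(2, Rational(-3, 7))), -1)) = Mul(-121425478, Pow(Add(Rational(-1, 37), Rational(11, 7)), -1)) = Mul(-121425478, Pow(Rational(400, 259), -1)) = Mul(-121425478, Rational(259, 400)) = Rational(-15724599401, 200)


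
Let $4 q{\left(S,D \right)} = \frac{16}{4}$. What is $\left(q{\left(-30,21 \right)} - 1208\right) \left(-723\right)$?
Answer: $872661$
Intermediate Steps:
$q{\left(S,D \right)} = 1$ ($q{\left(S,D \right)} = \frac{16 \cdot \frac{1}{4}}{4} = \frac{1}{4} \cdot 4 = 1$)
$\left(q{\left(-30,21 \right)} - 1208\right) \left(-723\right) = \left(1 - 1208\right) \left(-723\right) = \left(-1207\right) \left(-723\right) = 872661$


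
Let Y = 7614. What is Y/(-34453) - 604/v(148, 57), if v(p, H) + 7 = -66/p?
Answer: 1535715974/18983603 ≈ 80.897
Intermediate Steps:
v(p, H) = -7 - 66/p
Y/(-34453) - 604/v(148, 57) = 7614/(-34453) - 604/(-7 - 66/148) = 7614*(-1/34453) - 604/(-7 - 66*1/148) = -7614/34453 - 604/(-7 - 33/74) = -7614/34453 - 604/(-551/74) = -7614/34453 - 604*(-74/551) = -7614/34453 + 44696/551 = 1535715974/18983603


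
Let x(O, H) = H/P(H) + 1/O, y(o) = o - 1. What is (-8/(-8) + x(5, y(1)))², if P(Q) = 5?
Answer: 36/25 ≈ 1.4400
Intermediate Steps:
y(o) = -1 + o
x(O, H) = 1/O + H/5 (x(O, H) = H/5 + 1/O = 1/O + H/5)
(-8/(-8) + x(5, y(1)))² = (-8/(-8) + (1/5 + (-1 + 1)/5))² = (-8*(-⅛) + (⅕ + (⅕)*0))² = (1 + (⅕ + 0))² = (1 + ⅕)² = (6/5)² = 36/25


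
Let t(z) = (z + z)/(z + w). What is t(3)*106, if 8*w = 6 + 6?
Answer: 424/3 ≈ 141.33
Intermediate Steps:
w = 3/2 (w = (6 + 6)/8 = (⅛)*12 = 3/2 ≈ 1.5000)
t(z) = 2*z/(3/2 + z) (t(z) = (z + z)/(z + 3/2) = (2*z)/(3/2 + z) = 2*z/(3/2 + z))
t(3)*106 = (4*3/(3 + 2*3))*106 = (4*3/(3 + 6))*106 = (4*3/9)*106 = (4*3*(⅑))*106 = (4/3)*106 = 424/3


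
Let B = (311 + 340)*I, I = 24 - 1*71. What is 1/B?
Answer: -1/30597 ≈ -3.2683e-5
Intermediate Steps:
I = -47 (I = 24 - 71 = -47)
B = -30597 (B = (311 + 340)*(-47) = 651*(-47) = -30597)
1/B = 1/(-30597) = -1/30597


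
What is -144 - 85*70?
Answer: -6094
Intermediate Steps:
-144 - 85*70 = -144 - 5950 = -6094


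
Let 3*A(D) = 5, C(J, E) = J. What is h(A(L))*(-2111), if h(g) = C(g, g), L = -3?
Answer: -10555/3 ≈ -3518.3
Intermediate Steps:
A(D) = 5/3 (A(D) = (1/3)*5 = 5/3)
h(g) = g
h(A(L))*(-2111) = (5/3)*(-2111) = -10555/3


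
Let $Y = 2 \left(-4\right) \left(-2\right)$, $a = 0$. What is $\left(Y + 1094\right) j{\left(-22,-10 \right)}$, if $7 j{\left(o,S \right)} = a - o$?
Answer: $\frac{24420}{7} \approx 3488.6$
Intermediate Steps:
$Y = 16$ ($Y = \left(-8\right) \left(-2\right) = 16$)
$j{\left(o,S \right)} = - \frac{o}{7}$ ($j{\left(o,S \right)} = \frac{0 - o}{7} = \frac{\left(-1\right) o}{7} = - \frac{o}{7}$)
$\left(Y + 1094\right) j{\left(-22,-10 \right)} = \left(16 + 1094\right) \left(\left(- \frac{1}{7}\right) \left(-22\right)\right) = 1110 \cdot \frac{22}{7} = \frac{24420}{7}$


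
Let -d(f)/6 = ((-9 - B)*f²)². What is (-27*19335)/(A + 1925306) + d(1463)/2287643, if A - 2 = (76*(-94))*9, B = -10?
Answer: -51153780846667159527/4257331074716 ≈ -1.2015e+7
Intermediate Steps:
A = -64294 (A = 2 + (76*(-94))*9 = 2 - 7144*9 = 2 - 64296 = -64294)
d(f) = -6*f⁴ (d(f) = -6*f⁴*(-9 - 1*(-10))² = -6*f⁴*(-9 + 10)² = -6*f⁴)
(-27*19335)/(A + 1925306) + d(1463)/2287643 = (-27*19335)/(-64294 + 1925306) - 6*1463⁴/2287643 = -522045/1861012 - 6*4581179456161*(1/2287643) = -522045*1/1861012 - 27487076736966*1/2287643 = -522045/1861012 - 27487076736966/2287643 = -51153780846667159527/4257331074716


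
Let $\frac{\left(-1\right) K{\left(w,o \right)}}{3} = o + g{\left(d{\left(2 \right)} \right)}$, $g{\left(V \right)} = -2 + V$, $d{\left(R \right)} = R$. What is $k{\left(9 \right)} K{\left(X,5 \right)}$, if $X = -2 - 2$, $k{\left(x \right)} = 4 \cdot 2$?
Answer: $-120$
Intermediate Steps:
$k{\left(x \right)} = 8$
$X = -4$
$K{\left(w,o \right)} = - 3 o$ ($K{\left(w,o \right)} = - 3 \left(o + \left(-2 + 2\right)\right) = - 3 \left(o + 0\right) = - 3 o$)
$k{\left(9 \right)} K{\left(X,5 \right)} = 8 \left(\left(-3\right) 5\right) = 8 \left(-15\right) = -120$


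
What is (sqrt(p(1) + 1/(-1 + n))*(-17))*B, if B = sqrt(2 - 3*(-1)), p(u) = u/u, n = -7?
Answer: -17*sqrt(70)/4 ≈ -35.558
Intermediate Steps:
p(u) = 1
B = sqrt(5) (B = sqrt(2 + 3) = sqrt(5) ≈ 2.2361)
(sqrt(p(1) + 1/(-1 + n))*(-17))*B = (sqrt(1 + 1/(-1 - 7))*(-17))*sqrt(5) = (sqrt(1 + 1/(-8))*(-17))*sqrt(5) = (sqrt(1 - 1/8)*(-17))*sqrt(5) = (sqrt(7/8)*(-17))*sqrt(5) = ((sqrt(14)/4)*(-17))*sqrt(5) = (-17*sqrt(14)/4)*sqrt(5) = -17*sqrt(70)/4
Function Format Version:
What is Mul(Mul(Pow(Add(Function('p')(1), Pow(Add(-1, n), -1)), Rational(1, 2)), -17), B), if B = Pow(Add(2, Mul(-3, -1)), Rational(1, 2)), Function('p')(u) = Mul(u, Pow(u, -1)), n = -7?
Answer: Mul(Rational(-17, 4), Pow(70, Rational(1, 2))) ≈ -35.558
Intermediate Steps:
Function('p')(u) = 1
B = Pow(5, Rational(1, 2)) (B = Pow(Add(2, 3), Rational(1, 2)) = Pow(5, Rational(1, 2)) ≈ 2.2361)
Mul(Mul(Pow(Add(Function('p')(1), Pow(Add(-1, n), -1)), Rational(1, 2)), -17), B) = Mul(Mul(Pow(Add(1, Pow(Add(-1, -7), -1)), Rational(1, 2)), -17), Pow(5, Rational(1, 2))) = Mul(Mul(Pow(Add(1, Pow(-8, -1)), Rational(1, 2)), -17), Pow(5, Rational(1, 2))) = Mul(Mul(Pow(Add(1, Rational(-1, 8)), Rational(1, 2)), -17), Pow(5, Rational(1, 2))) = Mul(Mul(Pow(Rational(7, 8), Rational(1, 2)), -17), Pow(5, Rational(1, 2))) = Mul(Mul(Mul(Rational(1, 4), Pow(14, Rational(1, 2))), -17), Pow(5, Rational(1, 2))) = Mul(Mul(Rational(-17, 4), Pow(14, Rational(1, 2))), Pow(5, Rational(1, 2))) = Mul(Rational(-17, 4), Pow(70, Rational(1, 2)))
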